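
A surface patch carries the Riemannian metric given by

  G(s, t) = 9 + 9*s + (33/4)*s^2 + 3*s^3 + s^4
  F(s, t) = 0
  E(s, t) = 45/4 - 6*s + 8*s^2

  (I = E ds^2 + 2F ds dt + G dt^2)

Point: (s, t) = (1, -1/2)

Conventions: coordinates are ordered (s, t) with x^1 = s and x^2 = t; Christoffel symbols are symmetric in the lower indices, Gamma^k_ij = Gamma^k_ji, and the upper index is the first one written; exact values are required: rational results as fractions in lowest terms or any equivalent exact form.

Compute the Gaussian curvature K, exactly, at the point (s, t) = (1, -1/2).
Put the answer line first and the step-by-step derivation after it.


Answer: K = -288/30899

E = 53/4, F = 0, G = 121/4, EG - F^2 = 6413/16 at the point
E_s = 10, E_t = 0, F_s = 0, F_t = 0, G_s = 77/2, G_t = 0
E_tt = 0, F_st = 0, G_ss = 93/2
Evaluate Brioschi's two determinant matrices M1, M2 and divide by (EG - F^2)^2.
M1 = [[-E_tt/2 + F_st - G_ss/2, E_s/2, F_s - E_t/2], [F_t - G_s/2, E, F], [G_t/2, F, G]] = [[-93/4, 5, 0], [-77/4, 53/4, 0], [0, 0, 121/4]]; det M1 = -410069/64
M2 = [[0, E_t/2, G_s/2], [E_t/2, E, F], [G_s/2, F, G]] = [[0, 0, 77/4], [0, 53/4, 0], [77/4, 0, 121/4]]; det M2 = -314237/64
det M1 - det M2 = -11979/8; K = -11979/8 / (6413/16)^2 = -288/30899


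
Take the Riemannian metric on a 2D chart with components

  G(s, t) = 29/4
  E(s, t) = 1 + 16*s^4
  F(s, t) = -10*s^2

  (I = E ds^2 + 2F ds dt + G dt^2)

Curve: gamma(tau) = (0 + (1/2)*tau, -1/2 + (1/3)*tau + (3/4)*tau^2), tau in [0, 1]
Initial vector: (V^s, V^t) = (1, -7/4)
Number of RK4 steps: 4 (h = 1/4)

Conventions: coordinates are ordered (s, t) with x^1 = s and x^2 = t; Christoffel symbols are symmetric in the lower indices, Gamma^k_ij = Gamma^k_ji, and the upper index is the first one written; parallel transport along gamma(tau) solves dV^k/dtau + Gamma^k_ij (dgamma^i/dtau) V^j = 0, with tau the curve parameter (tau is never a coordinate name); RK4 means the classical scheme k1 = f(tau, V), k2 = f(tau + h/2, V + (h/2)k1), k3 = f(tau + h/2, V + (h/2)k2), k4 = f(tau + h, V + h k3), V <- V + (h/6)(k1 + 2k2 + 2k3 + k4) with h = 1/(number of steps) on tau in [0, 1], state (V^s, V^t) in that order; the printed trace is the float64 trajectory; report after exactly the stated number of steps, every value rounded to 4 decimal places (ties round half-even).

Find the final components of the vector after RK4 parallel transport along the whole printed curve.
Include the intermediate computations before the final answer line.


gamma'(tau) = (1/2, 1/3 + (3/2)*tau); f(tau, V)^k = -Gamma^k_ij(gamma(tau)) gamma'^i(tau) V^j; h = 1/4; intermediate values shown to 6 dp
curve data and Christoffel symbols at the stage parameters:
  tau = 0.000000: gamma = (0.000000, -0.500000), gamma' = (0.500000, 0.333333); Gamma_sss = 0.000000, Gamma_sst = 0.000000, Gamma_stt = 0.000000, Gamma_tss = 0.000000, Gamma_tst = 0.000000, Gamma_ttt = 0.000000
  tau = 0.125000: gamma = (0.062500, -0.446615), gamma' = (0.500000, 0.520833); Gamma_sss = 0.001078, Gamma_sst = 0.000000, Gamma_stt = 0.000000, Gamma_tss = -0.172408, Gamma_tst = 0.000000, Gamma_ttt = 0.000000
  tau = 0.250000: gamma = (0.125000, -0.369792), gamma' = (0.500000, 0.708333); Gamma_sss = 0.008616, Gamma_sst = 0.000000, Gamma_stt = 0.000000, Gamma_tss = -0.344642, Gamma_tst = 0.000000, Gamma_ttt = 0.000000
  tau = 0.375000: gamma = (0.187500, -0.269531), gamma' = (0.500000, 0.895833); Gamma_sss = 0.029016, Gamma_sst = 0.000000, Gamma_stt = 0.000000, Gamma_tss = -0.515834, Gamma_tst = 0.000000, Gamma_ttt = 0.000000
  tau = 0.500000: gamma = (0.250000, -0.145833), gamma' = (0.500000, 1.083333); Gamma_sss = 0.068376, Gamma_sst = 0.000000, Gamma_stt = 0.000000, Gamma_tss = -0.683761, Gamma_tst = 0.000000, Gamma_ttt = 0.000000
  tau = 0.625000: gamma = (0.312500, 0.001302), gamma' = (0.500000, 1.270833); Gamma_sss = 0.131922, Gamma_sst = 0.000000, Gamma_stt = 0.000000, Gamma_tss = -0.844299, Gamma_tst = 0.000000, Gamma_ttt = 0.000000
  tau = 0.750000: gamma = (0.375000, 0.171875), gamma' = (0.500000, 1.458333); Gamma_sss = 0.223025, Gamma_sst = 0.000000, Gamma_stt = 0.000000, Gamma_tss = -0.991224, Gamma_tst = 0.000000, Gamma_ttt = 0.000000
  tau = 0.875000: gamma = (0.437500, 0.365885), gamma' = (0.500000, 1.645833); Gamma_sss = 0.341963, Gamma_sst = 0.000000, Gamma_stt = 0.000000, Gamma_tss = -1.116615, Gamma_tst = 0.000000, Gamma_ttt = 0.000000
  tau = 1.000000: gamma = (0.500000, 0.583333), gamma' = (0.500000, 1.833333); Gamma_sss = 0.484848, Gamma_sst = 0.000000, Gamma_stt = 0.000000, Gamma_tss = -1.212121, Gamma_tst = 0.000000, Gamma_ttt = 0.000000
step 0: V^s = 1.0000, V^t = -1.7500
step 1: k1 = (0.000000, 0.000000), k2 = (-0.000539, 0.086204), k3 = (-0.000539, 0.086198), k4 = (-0.004307, 0.172298); V <- V + (h/6)(k1 + 2k2 + 2k3 + k4): V^s = 0.9997, V^t = -1.7285
step 2: k1 = (-0.004307, 0.172275), k2 = (-0.014496, 0.257709), k3 = (-0.014478, 0.257380), k4 = (-0.034055, 0.340551); V <- V + (h/6)(k1 + 2k2 + 2k3 + k4): V^s = 0.9957, V^t = -1.6642
step 3: k1 = (-0.034042, 0.340416), k2 = (-0.065398, 0.418546), k3 = (-0.065139, 0.416891), k4 = (-0.109219, 0.485419); V <- V + (h/6)(k1 + 2k2 + 2k3 + k4): V^s = 0.9789, V^t = -1.5601
step 4: k1 = (-0.109156, 0.485140), k2 = (-0.165036, 0.538893), k3 = (-0.163842, 0.534993), k4 = (-0.227372, 0.568430); V <- V + (h/6)(k1 + 2k2 + 2k3 + k4): V^s = 0.9374, V^t = -1.4267

Answer: V^s = 0.9374, V^t = -1.4267


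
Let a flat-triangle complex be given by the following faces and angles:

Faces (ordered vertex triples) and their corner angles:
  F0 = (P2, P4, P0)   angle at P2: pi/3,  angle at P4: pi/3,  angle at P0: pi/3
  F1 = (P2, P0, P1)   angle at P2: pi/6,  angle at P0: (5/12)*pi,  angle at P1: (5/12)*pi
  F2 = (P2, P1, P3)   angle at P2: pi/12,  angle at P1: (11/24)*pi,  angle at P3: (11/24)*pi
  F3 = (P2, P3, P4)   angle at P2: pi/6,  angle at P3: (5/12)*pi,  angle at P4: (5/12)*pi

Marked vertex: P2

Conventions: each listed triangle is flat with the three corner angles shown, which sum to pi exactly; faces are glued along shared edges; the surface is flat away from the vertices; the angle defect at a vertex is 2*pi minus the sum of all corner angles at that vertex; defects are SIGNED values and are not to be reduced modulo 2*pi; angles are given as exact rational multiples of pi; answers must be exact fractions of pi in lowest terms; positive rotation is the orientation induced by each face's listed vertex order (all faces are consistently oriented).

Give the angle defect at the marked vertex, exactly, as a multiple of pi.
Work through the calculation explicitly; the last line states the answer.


Sum of corner angles at P2: (3/4)*pi
defect = 2*pi - (3/4)*pi

Answer: defect(P2) = (5/4)*pi


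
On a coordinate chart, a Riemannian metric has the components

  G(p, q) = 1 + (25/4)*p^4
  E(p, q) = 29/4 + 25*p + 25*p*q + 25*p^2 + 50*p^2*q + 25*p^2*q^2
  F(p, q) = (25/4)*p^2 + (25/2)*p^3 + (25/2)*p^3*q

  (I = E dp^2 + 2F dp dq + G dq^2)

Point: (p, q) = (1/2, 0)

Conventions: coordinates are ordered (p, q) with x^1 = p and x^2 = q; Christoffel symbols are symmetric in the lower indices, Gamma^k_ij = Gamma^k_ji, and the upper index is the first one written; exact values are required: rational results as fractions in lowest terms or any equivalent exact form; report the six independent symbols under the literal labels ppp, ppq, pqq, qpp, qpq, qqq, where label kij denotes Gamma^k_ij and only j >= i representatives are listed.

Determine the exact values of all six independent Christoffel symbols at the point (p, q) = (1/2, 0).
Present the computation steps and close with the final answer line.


E = 26, F = 25/8, G = 89/64 at the point
E_p = 50, E_q = 25, F_p = 125/8, F_q = 25/16, G_p = 25/8, G_q = 0
EG - F^2 = 1689/64;  g^inv = (64/1689) * [[89/64, -25/8], [-25/8, 26]]
first-kind symbols [ij,l] = (1/2)(d_i g_jl + d_j g_il - d_l g_ij): [pp,p] = E_p/2 = 25, [pp,q] = F_p - E_q/2 = 25/8, [pq,p] = E_q/2 = 25/2, [pq,q] = G_p/2 = 25/16, [qq,p] = F_q - G_p/2 = 0, [qq,q] = G_q/2 = 0
Gamma^p_ij = (G*[ij,p] - F*[ij,q])/(EG - F^2), Gamma^q_ij = (E*[ij,q] - F*[ij,p])/(EG - F^2)

Answer: Gamma_ppp = 1600/1689, Gamma_ppq = 800/1689, Gamma_pqq = 0, Gamma_qpp = 200/1689, Gamma_qpq = 100/1689, Gamma_qqq = 0


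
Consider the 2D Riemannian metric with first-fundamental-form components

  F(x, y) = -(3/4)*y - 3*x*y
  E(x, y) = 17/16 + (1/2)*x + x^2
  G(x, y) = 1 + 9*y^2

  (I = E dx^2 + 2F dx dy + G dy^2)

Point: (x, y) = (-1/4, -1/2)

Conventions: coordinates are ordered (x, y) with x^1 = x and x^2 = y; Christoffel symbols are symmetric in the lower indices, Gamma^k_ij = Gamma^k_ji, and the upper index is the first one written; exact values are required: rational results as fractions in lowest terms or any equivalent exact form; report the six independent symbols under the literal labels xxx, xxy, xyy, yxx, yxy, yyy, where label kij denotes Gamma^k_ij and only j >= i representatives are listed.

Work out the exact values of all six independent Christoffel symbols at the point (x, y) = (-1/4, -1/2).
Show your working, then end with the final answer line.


E = 1, F = 0, G = 13/4 at the point
E_x = 0, E_y = 0, F_x = 3/2, F_y = 0, G_x = 0, G_y = -9
EG - F^2 = 13/4;  g^inv = (4/13) * [[13/4, 0], [0, 1]]
first-kind symbols [ij,l] = (1/2)(d_i g_jl + d_j g_il - d_l g_ij): [xx,x] = E_x/2 = 0, [xx,y] = F_x - E_y/2 = 3/2, [xy,x] = E_y/2 = 0, [xy,y] = G_x/2 = 0, [yy,x] = F_y - G_x/2 = 0, [yy,y] = G_y/2 = -9/2
Gamma^x_ij = (G*[ij,x] - F*[ij,y])/(EG - F^2), Gamma^y_ij = (E*[ij,y] - F*[ij,x])/(EG - F^2)

Answer: Gamma_xxx = 0, Gamma_xxy = 0, Gamma_xyy = 0, Gamma_yxx = 6/13, Gamma_yxy = 0, Gamma_yyy = -18/13


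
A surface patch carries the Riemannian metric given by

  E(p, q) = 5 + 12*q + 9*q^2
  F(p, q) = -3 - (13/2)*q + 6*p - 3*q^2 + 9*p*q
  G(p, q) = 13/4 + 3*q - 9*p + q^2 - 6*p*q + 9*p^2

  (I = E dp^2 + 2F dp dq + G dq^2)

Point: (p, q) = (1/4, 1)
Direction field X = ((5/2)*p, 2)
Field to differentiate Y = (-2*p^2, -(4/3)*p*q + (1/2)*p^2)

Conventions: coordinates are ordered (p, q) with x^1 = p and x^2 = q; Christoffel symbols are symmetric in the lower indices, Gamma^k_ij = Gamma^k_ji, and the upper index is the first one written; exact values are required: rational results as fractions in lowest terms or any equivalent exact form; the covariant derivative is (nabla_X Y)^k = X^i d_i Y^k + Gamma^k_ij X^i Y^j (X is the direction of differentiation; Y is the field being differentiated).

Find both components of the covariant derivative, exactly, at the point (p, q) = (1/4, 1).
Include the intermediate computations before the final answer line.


E = 26, F = -35/4, G = 65/16 at the point
E_p = 0, E_q = 30, F_p = 15, F_q = -41/4, G_p = -21/2, G_q = 7/2
EG - F^2 = 465/16;  g^inv = (16/465) * [[65/16, 35/4], [35/4, 26]]
first-kind symbols [ij,l] = (1/2)(d_i g_jl + d_j g_il - d_l g_ij): [pp,p] = E_p/2 = 0, [pp,q] = F_p - E_q/2 = 0, [pq,p] = E_q/2 = 15, [pq,q] = G_p/2 = -21/4, [qq,p] = F_q - G_p/2 = -5, [qq,q] = G_q/2 = 7/4
Gamma^p_ij = (G*[ij,p] - F*[ij,q])/(EG - F^2), Gamma^q_ij = (E*[ij,q] - F*[ij,p])/(EG - F^2)
Gamma_ppp = 0, Gamma_ppq = 16/31, Gamma_pqq = -16/93, Gamma_qpp = 0, Gamma_qpq = -28/155, Gamma_qqq = 28/465
X = (5/8, 2), Y = (-1/8, -29/96) at the point

Answer: (nabla_X Y)^p = -3337/4464, (nabla_X Y)^q = -116141/89280


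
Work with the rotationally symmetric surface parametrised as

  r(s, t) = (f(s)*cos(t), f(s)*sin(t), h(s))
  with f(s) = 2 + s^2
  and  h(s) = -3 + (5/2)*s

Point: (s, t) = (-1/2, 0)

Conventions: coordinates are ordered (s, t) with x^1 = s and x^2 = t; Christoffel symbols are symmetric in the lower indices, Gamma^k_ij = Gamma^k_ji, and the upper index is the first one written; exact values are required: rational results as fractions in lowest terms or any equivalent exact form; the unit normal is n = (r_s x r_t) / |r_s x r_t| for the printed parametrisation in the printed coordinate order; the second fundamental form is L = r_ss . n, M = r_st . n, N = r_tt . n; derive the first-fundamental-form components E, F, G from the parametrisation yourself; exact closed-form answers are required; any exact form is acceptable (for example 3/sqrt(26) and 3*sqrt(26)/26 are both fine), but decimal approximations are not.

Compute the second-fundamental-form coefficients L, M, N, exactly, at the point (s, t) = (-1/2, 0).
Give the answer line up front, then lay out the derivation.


Answer: L = -10*sqrt(29)/29, M = 0, N = 45*sqrt(29)/116

f = 9/4, f' = -1, f'' = 2, h' = 5/2, h'' = 0
E = 29/4, F = 0, G = 81/16; answer radicand W^2 = 29/4
unnormalised second-form numerators: l = -5, m = 0, n = 45/8; L = l/sqrt(29/4), and similarly M = m/sqrt(W^2), N = n/sqrt(W^2)


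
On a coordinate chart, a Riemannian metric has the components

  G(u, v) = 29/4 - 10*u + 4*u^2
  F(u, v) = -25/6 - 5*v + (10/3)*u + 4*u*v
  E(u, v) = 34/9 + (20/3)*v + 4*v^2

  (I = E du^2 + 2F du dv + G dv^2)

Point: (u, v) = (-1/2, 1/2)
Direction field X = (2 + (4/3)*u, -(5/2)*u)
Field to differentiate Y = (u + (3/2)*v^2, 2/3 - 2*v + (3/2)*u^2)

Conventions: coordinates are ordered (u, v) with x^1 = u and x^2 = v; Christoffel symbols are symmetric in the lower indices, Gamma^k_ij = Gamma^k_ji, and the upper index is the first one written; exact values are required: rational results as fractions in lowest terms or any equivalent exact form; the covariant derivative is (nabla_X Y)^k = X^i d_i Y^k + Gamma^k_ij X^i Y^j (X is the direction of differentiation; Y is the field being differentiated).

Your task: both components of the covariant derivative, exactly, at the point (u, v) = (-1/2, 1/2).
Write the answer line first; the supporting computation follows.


Answer: (nabla_X Y)^u = 18659/5864, (nabla_X Y)^v = -26185/5864

E = 73/9, F = -28/3, G = 53/4 at the point
E_u = 0, E_v = 32/3, F_u = 16/3, F_v = -7, G_u = -14, G_v = 0
EG - F^2 = 733/36;  g^inv = (36/733) * [[53/4, 28/3], [28/3, 73/9]]
first-kind symbols [ij,l] = (1/2)(d_i g_jl + d_j g_il - d_l g_ij): [uu,u] = E_u/2 = 0, [uu,v] = F_u - E_v/2 = 0, [uv,u] = E_v/2 = 16/3, [uv,v] = G_u/2 = -7, [vv,u] = F_v - G_u/2 = 0, [vv,v] = G_v/2 = 0
Gamma^u_ij = (G*[ij,u] - F*[ij,v])/(EG - F^2), Gamma^v_ij = (E*[ij,v] - F*[ij,u])/(EG - F^2)
Gamma_uuu = 0, Gamma_uuv = 192/733, Gamma_uvv = 0, Gamma_vuu = 0, Gamma_vuv = -252/733, Gamma_vvv = 0
X = (4/3, 5/4), Y = (-1/8, 1/24) at the point


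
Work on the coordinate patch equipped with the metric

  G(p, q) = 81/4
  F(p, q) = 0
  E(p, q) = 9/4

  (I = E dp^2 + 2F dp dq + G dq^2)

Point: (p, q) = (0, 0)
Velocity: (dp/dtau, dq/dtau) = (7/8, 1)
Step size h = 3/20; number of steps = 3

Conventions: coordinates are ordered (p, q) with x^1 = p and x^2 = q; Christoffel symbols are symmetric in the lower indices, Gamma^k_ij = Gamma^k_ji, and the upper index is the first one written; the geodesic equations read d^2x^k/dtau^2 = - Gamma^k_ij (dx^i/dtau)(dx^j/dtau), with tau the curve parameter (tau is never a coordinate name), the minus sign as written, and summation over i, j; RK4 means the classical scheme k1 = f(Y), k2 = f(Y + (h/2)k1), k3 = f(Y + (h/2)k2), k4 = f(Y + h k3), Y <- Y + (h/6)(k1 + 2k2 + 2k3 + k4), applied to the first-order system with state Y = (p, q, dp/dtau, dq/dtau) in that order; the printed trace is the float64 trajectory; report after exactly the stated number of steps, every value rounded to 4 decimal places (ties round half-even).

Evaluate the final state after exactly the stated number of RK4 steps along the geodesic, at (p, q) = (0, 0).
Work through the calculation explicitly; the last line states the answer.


f(Y) = (dp/dtau, dq/dtau, -Gamma^p_ij Y'^i Y'^j, -Gamma^q_ij Y'^i Y'^j) with the Gammas evaluated at the stage position; h = 0.150000; intermediate values shown to 6 dp
step 0: p = 0.0000, q = 0.0000, dp/dtau = 0.8750, dq/dtau = 1.0000
step 1:
  k1: at (p, q) = (0.000000, 0.000000), (dp/dtau, dq/dtau) = (0.875000, 1.000000); Gamma_ppp = 0.000000, Gamma_ppq = 0.000000, Gamma_pqq = 0.000000, Gamma_qpp = 0.000000, Gamma_qpq = 0.000000, Gamma_qqq = 0.000000; k1 = (0.875000, 1.000000, 0.000000, 0.000000)
  k2: at (p, q) = (0.065625, 0.075000), (dp/dtau, dq/dtau) = (0.875000, 1.000000); Gamma_ppp = 0.000000, Gamma_ppq = 0.000000, Gamma_pqq = 0.000000, Gamma_qpp = 0.000000, Gamma_qpq = 0.000000, Gamma_qqq = 0.000000; k2 = (0.875000, 1.000000, 0.000000, 0.000000)
  k3: at (p, q) = (0.065625, 0.075000), (dp/dtau, dq/dtau) = (0.875000, 1.000000); Gamma_ppp = 0.000000, Gamma_ppq = 0.000000, Gamma_pqq = 0.000000, Gamma_qpp = 0.000000, Gamma_qpq = 0.000000, Gamma_qqq = 0.000000; k3 = (0.875000, 1.000000, 0.000000, 0.000000)
  k4: at (p, q) = (0.131250, 0.150000), (dp/dtau, dq/dtau) = (0.875000, 1.000000); Gamma_ppp = 0.000000, Gamma_ppq = 0.000000, Gamma_pqq = 0.000000, Gamma_qpp = 0.000000, Gamma_qpq = 0.000000, Gamma_qqq = 0.000000; k4 = (0.875000, 1.000000, 0.000000, 0.000000)
  Y <- Y + (h/6)(k1 + 2k2 + 2k3 + k4): p = 0.1312, q = 0.1500, dp/dtau = 0.8750, dq/dtau = 1.0000
step 2:
  k1: at (p, q) = (0.131250, 0.150000), (dp/dtau, dq/dtau) = (0.875000, 1.000000); Gamma_ppp = 0.000000, Gamma_ppq = 0.000000, Gamma_pqq = 0.000000, Gamma_qpp = 0.000000, Gamma_qpq = 0.000000, Gamma_qqq = 0.000000; k1 = (0.875000, 1.000000, 0.000000, 0.000000)
  k2: at (p, q) = (0.196875, 0.225000), (dp/dtau, dq/dtau) = (0.875000, 1.000000); Gamma_ppp = 0.000000, Gamma_ppq = 0.000000, Gamma_pqq = 0.000000, Gamma_qpp = 0.000000, Gamma_qpq = 0.000000, Gamma_qqq = 0.000000; k2 = (0.875000, 1.000000, 0.000000, 0.000000)
  k3: at (p, q) = (0.196875, 0.225000), (dp/dtau, dq/dtau) = (0.875000, 1.000000); Gamma_ppp = 0.000000, Gamma_ppq = 0.000000, Gamma_pqq = 0.000000, Gamma_qpp = 0.000000, Gamma_qpq = 0.000000, Gamma_qqq = 0.000000; k3 = (0.875000, 1.000000, 0.000000, 0.000000)
  k4: at (p, q) = (0.262500, 0.300000), (dp/dtau, dq/dtau) = (0.875000, 1.000000); Gamma_ppp = 0.000000, Gamma_ppq = 0.000000, Gamma_pqq = 0.000000, Gamma_qpp = 0.000000, Gamma_qpq = 0.000000, Gamma_qqq = 0.000000; k4 = (0.875000, 1.000000, 0.000000, 0.000000)
  Y <- Y + (h/6)(k1 + 2k2 + 2k3 + k4): p = 0.2625, q = 0.3000, dp/dtau = 0.8750, dq/dtau = 1.0000
step 3:
  k1: at (p, q) = (0.262500, 0.300000), (dp/dtau, dq/dtau) = (0.875000, 1.000000); Gamma_ppp = 0.000000, Gamma_ppq = 0.000000, Gamma_pqq = 0.000000, Gamma_qpp = 0.000000, Gamma_qpq = 0.000000, Gamma_qqq = 0.000000; k1 = (0.875000, 1.000000, 0.000000, 0.000000)
  k2: at (p, q) = (0.328125, 0.375000), (dp/dtau, dq/dtau) = (0.875000, 1.000000); Gamma_ppp = 0.000000, Gamma_ppq = 0.000000, Gamma_pqq = 0.000000, Gamma_qpp = 0.000000, Gamma_qpq = 0.000000, Gamma_qqq = 0.000000; k2 = (0.875000, 1.000000, 0.000000, 0.000000)
  k3: at (p, q) = (0.328125, 0.375000), (dp/dtau, dq/dtau) = (0.875000, 1.000000); Gamma_ppp = 0.000000, Gamma_ppq = 0.000000, Gamma_pqq = 0.000000, Gamma_qpp = 0.000000, Gamma_qpq = 0.000000, Gamma_qqq = 0.000000; k3 = (0.875000, 1.000000, 0.000000, 0.000000)
  k4: at (p, q) = (0.393750, 0.450000), (dp/dtau, dq/dtau) = (0.875000, 1.000000); Gamma_ppp = 0.000000, Gamma_ppq = 0.000000, Gamma_pqq = 0.000000, Gamma_qpp = 0.000000, Gamma_qpq = 0.000000, Gamma_qqq = 0.000000; k4 = (0.875000, 1.000000, 0.000000, 0.000000)
  Y <- Y + (h/6)(k1 + 2k2 + 2k3 + k4): p = 0.3937, q = 0.4500, dp/dtau = 0.8750, dq/dtau = 1.0000

Answer: p = 0.3937, q = 0.4500, dp/dtau = 0.8750, dq/dtau = 1.0000


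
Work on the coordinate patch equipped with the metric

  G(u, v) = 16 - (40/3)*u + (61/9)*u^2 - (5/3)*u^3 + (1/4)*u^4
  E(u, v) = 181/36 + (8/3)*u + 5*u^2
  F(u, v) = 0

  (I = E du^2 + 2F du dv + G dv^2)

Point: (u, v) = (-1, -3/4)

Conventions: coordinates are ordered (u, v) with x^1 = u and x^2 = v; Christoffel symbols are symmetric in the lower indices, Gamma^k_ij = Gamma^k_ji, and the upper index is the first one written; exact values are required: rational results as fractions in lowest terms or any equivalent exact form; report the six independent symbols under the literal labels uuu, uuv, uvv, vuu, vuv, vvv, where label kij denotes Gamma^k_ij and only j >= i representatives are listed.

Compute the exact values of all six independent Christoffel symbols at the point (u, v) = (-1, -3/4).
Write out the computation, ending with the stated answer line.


E = 265/36, F = 0, G = 1369/36 at the point
E_u = -22/3, E_v = 0, F_u = 0, F_v = 0, G_u = -296/9, G_v = 0
EG - F^2 = 362785/1296;  g^inv = (1296/362785) * [[1369/36, 0], [0, 265/36]]
first-kind symbols [ij,l] = (1/2)(d_i g_jl + d_j g_il - d_l g_ij): [uu,u] = E_u/2 = -11/3, [uu,v] = F_u - E_v/2 = 0, [uv,u] = E_v/2 = 0, [uv,v] = G_u/2 = -148/9, [vv,u] = F_v - G_u/2 = 148/9, [vv,v] = G_v/2 = 0
Gamma^u_ij = (G*[ij,u] - F*[ij,v])/(EG - F^2), Gamma^v_ij = (E*[ij,v] - F*[ij,u])/(EG - F^2)

Answer: Gamma_uuu = -132/265, Gamma_uuv = 0, Gamma_uvv = 592/265, Gamma_vuu = 0, Gamma_vuv = -16/37, Gamma_vvv = 0


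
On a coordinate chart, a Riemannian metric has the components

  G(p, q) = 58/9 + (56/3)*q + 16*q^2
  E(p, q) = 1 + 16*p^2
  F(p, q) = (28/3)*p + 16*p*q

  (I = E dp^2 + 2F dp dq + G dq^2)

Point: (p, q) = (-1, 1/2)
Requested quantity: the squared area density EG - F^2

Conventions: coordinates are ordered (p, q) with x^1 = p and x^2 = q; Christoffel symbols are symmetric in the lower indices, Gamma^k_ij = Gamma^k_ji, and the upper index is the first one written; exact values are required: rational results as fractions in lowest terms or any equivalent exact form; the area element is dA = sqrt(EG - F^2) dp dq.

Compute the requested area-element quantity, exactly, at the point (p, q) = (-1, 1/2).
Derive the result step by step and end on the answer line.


E = 17, F = -52/3, G = 178/9; EG - F^2 = 322/9

Answer: EG - F^2 = 322/9


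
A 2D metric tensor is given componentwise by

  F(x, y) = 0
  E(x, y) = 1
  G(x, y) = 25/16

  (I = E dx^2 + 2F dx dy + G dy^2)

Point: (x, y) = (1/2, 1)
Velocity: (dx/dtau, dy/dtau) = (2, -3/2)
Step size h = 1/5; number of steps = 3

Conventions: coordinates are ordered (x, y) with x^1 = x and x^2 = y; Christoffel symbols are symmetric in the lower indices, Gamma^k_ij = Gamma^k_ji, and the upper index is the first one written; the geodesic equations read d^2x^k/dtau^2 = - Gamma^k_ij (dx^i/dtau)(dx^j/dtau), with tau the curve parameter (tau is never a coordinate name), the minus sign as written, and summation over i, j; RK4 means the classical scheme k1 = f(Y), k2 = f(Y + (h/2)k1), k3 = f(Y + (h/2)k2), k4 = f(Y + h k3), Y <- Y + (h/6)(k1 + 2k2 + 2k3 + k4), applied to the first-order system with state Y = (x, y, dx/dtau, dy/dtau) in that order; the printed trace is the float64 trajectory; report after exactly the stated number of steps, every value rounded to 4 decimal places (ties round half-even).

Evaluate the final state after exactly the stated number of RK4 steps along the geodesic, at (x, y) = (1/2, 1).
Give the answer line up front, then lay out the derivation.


Answer: x = 1.7000, y = 0.1000, dx/dtau = 2.0000, dy/dtau = -1.5000

f(Y) = (dx/dtau, dy/dtau, -Gamma^x_ij Y'^i Y'^j, -Gamma^y_ij Y'^i Y'^j) with the Gammas evaluated at the stage position; h = 0.200000; intermediate values shown to 6 dp
step 0: x = 0.5000, y = 1.0000, dx/dtau = 2.0000, dy/dtau = -1.5000
step 1:
  k1: at (x, y) = (0.500000, 1.000000), (dx/dtau, dy/dtau) = (2.000000, -1.500000); Gamma_xxx = 0.000000, Gamma_xxy = 0.000000, Gamma_xyy = 0.000000, Gamma_yxx = 0.000000, Gamma_yxy = 0.000000, Gamma_yyy = 0.000000; k1 = (2.000000, -1.500000, 0.000000, 0.000000)
  k2: at (x, y) = (0.700000, 0.850000), (dx/dtau, dy/dtau) = (2.000000, -1.500000); Gamma_xxx = 0.000000, Gamma_xxy = 0.000000, Gamma_xyy = 0.000000, Gamma_yxx = 0.000000, Gamma_yxy = 0.000000, Gamma_yyy = 0.000000; k2 = (2.000000, -1.500000, 0.000000, 0.000000)
  k3: at (x, y) = (0.700000, 0.850000), (dx/dtau, dy/dtau) = (2.000000, -1.500000); Gamma_xxx = 0.000000, Gamma_xxy = 0.000000, Gamma_xyy = 0.000000, Gamma_yxx = 0.000000, Gamma_yxy = 0.000000, Gamma_yyy = 0.000000; k3 = (2.000000, -1.500000, 0.000000, 0.000000)
  k4: at (x, y) = (0.900000, 0.700000), (dx/dtau, dy/dtau) = (2.000000, -1.500000); Gamma_xxx = 0.000000, Gamma_xxy = 0.000000, Gamma_xyy = 0.000000, Gamma_yxx = 0.000000, Gamma_yxy = 0.000000, Gamma_yyy = 0.000000; k4 = (2.000000, -1.500000, 0.000000, 0.000000)
  Y <- Y + (h/6)(k1 + 2k2 + 2k3 + k4): x = 0.9000, y = 0.7000, dx/dtau = 2.0000, dy/dtau = -1.5000
step 2:
  k1: at (x, y) = (0.900000, 0.700000), (dx/dtau, dy/dtau) = (2.000000, -1.500000); Gamma_xxx = 0.000000, Gamma_xxy = 0.000000, Gamma_xyy = 0.000000, Gamma_yxx = 0.000000, Gamma_yxy = 0.000000, Gamma_yyy = 0.000000; k1 = (2.000000, -1.500000, 0.000000, 0.000000)
  k2: at (x, y) = (1.100000, 0.550000), (dx/dtau, dy/dtau) = (2.000000, -1.500000); Gamma_xxx = 0.000000, Gamma_xxy = 0.000000, Gamma_xyy = 0.000000, Gamma_yxx = 0.000000, Gamma_yxy = 0.000000, Gamma_yyy = 0.000000; k2 = (2.000000, -1.500000, 0.000000, 0.000000)
  k3: at (x, y) = (1.100000, 0.550000), (dx/dtau, dy/dtau) = (2.000000, -1.500000); Gamma_xxx = 0.000000, Gamma_xxy = 0.000000, Gamma_xyy = 0.000000, Gamma_yxx = 0.000000, Gamma_yxy = 0.000000, Gamma_yyy = 0.000000; k3 = (2.000000, -1.500000, 0.000000, 0.000000)
  k4: at (x, y) = (1.300000, 0.400000), (dx/dtau, dy/dtau) = (2.000000, -1.500000); Gamma_xxx = 0.000000, Gamma_xxy = 0.000000, Gamma_xyy = 0.000000, Gamma_yxx = 0.000000, Gamma_yxy = 0.000000, Gamma_yyy = 0.000000; k4 = (2.000000, -1.500000, 0.000000, 0.000000)
  Y <- Y + (h/6)(k1 + 2k2 + 2k3 + k4): x = 1.3000, y = 0.4000, dx/dtau = 2.0000, dy/dtau = -1.5000
step 3:
  k1: at (x, y) = (1.300000, 0.400000), (dx/dtau, dy/dtau) = (2.000000, -1.500000); Gamma_xxx = 0.000000, Gamma_xxy = 0.000000, Gamma_xyy = 0.000000, Gamma_yxx = 0.000000, Gamma_yxy = 0.000000, Gamma_yyy = 0.000000; k1 = (2.000000, -1.500000, 0.000000, 0.000000)
  k2: at (x, y) = (1.500000, 0.250000), (dx/dtau, dy/dtau) = (2.000000, -1.500000); Gamma_xxx = 0.000000, Gamma_xxy = 0.000000, Gamma_xyy = 0.000000, Gamma_yxx = 0.000000, Gamma_yxy = 0.000000, Gamma_yyy = 0.000000; k2 = (2.000000, -1.500000, 0.000000, 0.000000)
  k3: at (x, y) = (1.500000, 0.250000), (dx/dtau, dy/dtau) = (2.000000, -1.500000); Gamma_xxx = 0.000000, Gamma_xxy = 0.000000, Gamma_xyy = 0.000000, Gamma_yxx = 0.000000, Gamma_yxy = 0.000000, Gamma_yyy = 0.000000; k3 = (2.000000, -1.500000, 0.000000, 0.000000)
  k4: at (x, y) = (1.700000, 0.100000), (dx/dtau, dy/dtau) = (2.000000, -1.500000); Gamma_xxx = 0.000000, Gamma_xxy = 0.000000, Gamma_xyy = 0.000000, Gamma_yxx = 0.000000, Gamma_yxy = 0.000000, Gamma_yyy = 0.000000; k4 = (2.000000, -1.500000, 0.000000, 0.000000)
  Y <- Y + (h/6)(k1 + 2k2 + 2k3 + k4): x = 1.7000, y = 0.1000, dx/dtau = 2.0000, dy/dtau = -1.5000


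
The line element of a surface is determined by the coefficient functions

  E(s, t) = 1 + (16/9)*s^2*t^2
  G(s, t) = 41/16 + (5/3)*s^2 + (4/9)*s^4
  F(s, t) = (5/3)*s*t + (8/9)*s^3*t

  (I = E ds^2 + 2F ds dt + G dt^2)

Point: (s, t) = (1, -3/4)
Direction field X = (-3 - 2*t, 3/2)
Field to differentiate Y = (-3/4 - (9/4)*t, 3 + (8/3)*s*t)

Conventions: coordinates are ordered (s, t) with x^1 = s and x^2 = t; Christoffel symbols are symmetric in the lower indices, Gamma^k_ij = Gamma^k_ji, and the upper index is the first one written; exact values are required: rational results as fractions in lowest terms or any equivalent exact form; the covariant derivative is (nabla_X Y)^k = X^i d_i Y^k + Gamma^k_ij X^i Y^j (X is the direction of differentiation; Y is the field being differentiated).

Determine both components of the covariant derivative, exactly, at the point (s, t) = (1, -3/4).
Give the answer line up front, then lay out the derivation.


Answer: (nabla_X Y)^s = -23535/6536, (nabla_X Y)^t = 48581/6536

E = 2, F = -23/12, G = 673/144 at the point
E_s = 2, E_t = -8/3, F_s = -13/4, F_t = 23/9, G_s = 46/9, G_t = 0
EG - F^2 = 817/144;  g^inv = (144/817) * [[673/144, 23/12], [23/12, 2]]
first-kind symbols [ij,l] = (1/2)(d_i g_jl + d_j g_il - d_l g_ij): [ss,s] = E_s/2 = 1, [ss,t] = F_s - E_t/2 = -23/12, [st,s] = E_t/2 = -4/3, [st,t] = G_s/2 = 23/9, [tt,s] = F_t - G_s/2 = 0, [tt,t] = G_t/2 = 0
Gamma^s_ij = (G*[ij,s] - F*[ij,t])/(EG - F^2), Gamma^t_ij = (E*[ij,t] - F*[ij,s])/(EG - F^2)
Gamma_sss = 144/817, Gamma_sst = -192/817, Gamma_stt = 0, Gamma_tss = -276/817, Gamma_tst = 368/817, Gamma_ttt = 0
X = (-3/2, 3/2), Y = (15/16, 1) at the point


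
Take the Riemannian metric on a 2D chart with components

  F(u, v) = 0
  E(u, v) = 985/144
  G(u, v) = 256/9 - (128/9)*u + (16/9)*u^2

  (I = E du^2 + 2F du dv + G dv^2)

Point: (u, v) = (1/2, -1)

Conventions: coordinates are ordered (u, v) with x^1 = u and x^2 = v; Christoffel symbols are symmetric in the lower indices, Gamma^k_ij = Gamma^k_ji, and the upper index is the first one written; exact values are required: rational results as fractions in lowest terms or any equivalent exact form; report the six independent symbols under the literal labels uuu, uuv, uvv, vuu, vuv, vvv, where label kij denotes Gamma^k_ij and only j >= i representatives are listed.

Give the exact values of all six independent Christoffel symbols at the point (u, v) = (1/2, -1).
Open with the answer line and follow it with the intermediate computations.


Answer: Gamma_uuu = 0, Gamma_uuv = 0, Gamma_uvv = 896/985, Gamma_vuu = 0, Gamma_vuv = -2/7, Gamma_vvv = 0

E = 985/144, F = 0, G = 196/9 at the point
E_u = 0, E_v = 0, F_u = 0, F_v = 0, G_u = -112/9, G_v = 0
EG - F^2 = 48265/324;  g^inv = (324/48265) * [[196/9, 0], [0, 985/144]]
first-kind symbols [ij,l] = (1/2)(d_i g_jl + d_j g_il - d_l g_ij): [uu,u] = E_u/2 = 0, [uu,v] = F_u - E_v/2 = 0, [uv,u] = E_v/2 = 0, [uv,v] = G_u/2 = -56/9, [vv,u] = F_v - G_u/2 = 56/9, [vv,v] = G_v/2 = 0
Gamma^u_ij = (G*[ij,u] - F*[ij,v])/(EG - F^2), Gamma^v_ij = (E*[ij,v] - F*[ij,u])/(EG - F^2)


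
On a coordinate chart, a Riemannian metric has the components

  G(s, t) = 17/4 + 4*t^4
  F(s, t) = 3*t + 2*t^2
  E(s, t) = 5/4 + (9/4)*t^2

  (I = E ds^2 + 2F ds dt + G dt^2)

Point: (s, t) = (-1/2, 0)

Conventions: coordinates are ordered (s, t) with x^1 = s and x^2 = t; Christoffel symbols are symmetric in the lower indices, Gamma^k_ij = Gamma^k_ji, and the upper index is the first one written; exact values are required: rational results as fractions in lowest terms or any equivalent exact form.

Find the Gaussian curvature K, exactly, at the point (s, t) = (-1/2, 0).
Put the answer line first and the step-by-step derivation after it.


Answer: K = -36/85

E = 5/4, F = 0, G = 17/4, EG - F^2 = 85/16 at the point
E_s = 0, E_t = 0, F_s = 0, F_t = 3, G_s = 0, G_t = 0
E_tt = 9/2, F_st = 0, G_ss = 0
Compute both Brioschi determinants and normalise by (EG - F^2)^2.
M1 = [[-E_tt/2 + F_st - G_ss/2, E_s/2, F_s - E_t/2], [F_t - G_s/2, E, F], [G_t/2, F, G]] = [[-9/4, 0, 0], [3, 5/4, 0], [0, 0, 17/4]]; det M1 = -765/64
M2 = [[0, E_t/2, G_s/2], [E_t/2, E, F], [G_s/2, F, G]] = [[0, 0, 0], [0, 5/4, 0], [0, 0, 17/4]]; det M2 = 0
det M1 - det M2 = -765/64; K = -765/64 / (85/16)^2 = -36/85


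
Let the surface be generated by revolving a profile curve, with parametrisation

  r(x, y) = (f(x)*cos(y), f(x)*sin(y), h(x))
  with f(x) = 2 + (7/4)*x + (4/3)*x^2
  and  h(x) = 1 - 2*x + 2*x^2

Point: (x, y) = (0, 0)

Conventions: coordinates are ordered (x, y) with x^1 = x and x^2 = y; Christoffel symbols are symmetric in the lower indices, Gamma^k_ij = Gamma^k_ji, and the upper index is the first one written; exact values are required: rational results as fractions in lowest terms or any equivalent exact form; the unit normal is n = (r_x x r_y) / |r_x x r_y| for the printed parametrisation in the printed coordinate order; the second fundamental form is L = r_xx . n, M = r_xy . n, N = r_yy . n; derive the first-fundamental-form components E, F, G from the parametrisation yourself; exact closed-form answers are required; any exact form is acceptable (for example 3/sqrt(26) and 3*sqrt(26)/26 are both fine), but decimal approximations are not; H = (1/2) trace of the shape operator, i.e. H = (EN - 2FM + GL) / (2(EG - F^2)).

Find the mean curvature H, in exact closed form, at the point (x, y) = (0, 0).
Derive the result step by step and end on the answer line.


f = 2, f' = 7/4, f'' = 8/3, h' = -2, h'' = 4
E = 113/16, F = 0, G = 4; answer radicand W^2 = 113/16
unnormalised second-form numerators: l = 37/3, m = 0, n = -4; L = l/sqrt(113/16), and similarly M = m/sqrt(W^2), N = n/sqrt(W^2)
H = (E*n - 2*F*m + G*l) / (2*(EG - F^2)*sqrt(W^2)); E*n - 2*F*m + G*l = 253/12, EG - F^2 = 113/4, so H = (253/678)/sqrt(113/16)

Answer: H = 506*sqrt(113)/38307


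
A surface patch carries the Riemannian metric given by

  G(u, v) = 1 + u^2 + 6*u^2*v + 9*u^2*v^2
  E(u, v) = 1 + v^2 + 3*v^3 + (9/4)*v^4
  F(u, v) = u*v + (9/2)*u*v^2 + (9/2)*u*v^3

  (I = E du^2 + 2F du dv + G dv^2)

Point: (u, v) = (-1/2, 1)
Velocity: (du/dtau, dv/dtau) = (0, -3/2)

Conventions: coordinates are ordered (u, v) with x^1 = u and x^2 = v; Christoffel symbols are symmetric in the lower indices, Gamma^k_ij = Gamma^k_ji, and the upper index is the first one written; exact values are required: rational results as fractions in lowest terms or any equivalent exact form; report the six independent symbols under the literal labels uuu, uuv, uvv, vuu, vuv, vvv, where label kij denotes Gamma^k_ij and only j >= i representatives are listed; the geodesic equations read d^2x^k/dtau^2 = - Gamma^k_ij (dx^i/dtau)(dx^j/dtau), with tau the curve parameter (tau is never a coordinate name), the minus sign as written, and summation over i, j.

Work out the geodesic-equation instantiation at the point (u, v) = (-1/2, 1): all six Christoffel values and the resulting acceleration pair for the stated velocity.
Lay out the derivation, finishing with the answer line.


E = 29/4, F = -5, G = 5 at the point
E_u = 0, E_v = 20, F_u = 10, F_v = -47/4, G_u = -16, G_v = 6
EG - F^2 = 45/4;  g^inv = (4/45) * [[5, 5], [5, 29/4]]
first-kind symbols [ij,l] = (1/2)(d_i g_jl + d_j g_il - d_l g_ij): [uu,u] = E_u/2 = 0, [uu,v] = F_u - E_v/2 = 0, [uv,u] = E_v/2 = 10, [uv,v] = G_u/2 = -8, [vv,u] = F_v - G_u/2 = -15/4, [vv,v] = G_v/2 = 3
Gamma^u_ij = (G*[ij,u] - F*[ij,v])/(EG - F^2), Gamma^v_ij = (E*[ij,v] - F*[ij,u])/(EG - F^2)
Gamma_uuu = 0, Gamma_uuv = 8/9, Gamma_uvv = -1/3, Gamma_vuu = 0, Gamma_vuv = -32/45, Gamma_vvv = 4/15
d^2u/dtau^2 = -(Gamma_uuu*(0)^2 + 2*Gamma_uuv*(0)*(-3/2) + Gamma_uvv*(-3/2)^2) = 3/4
d^2v/dtau^2 = -(Gamma_vuu*(0)^2 + 2*Gamma_vuv*(0)*(-3/2) + Gamma_vvv*(-3/2)^2) = -3/5

Answer: Gamma_uuu = 0, Gamma_uuv = 8/9, Gamma_uvv = -1/3, Gamma_vuu = 0, Gamma_vuv = -32/45, Gamma_vvv = 4/15; accelerations (d^2u/dtau^2, d^2v/dtau^2) = (3/4, -3/5)


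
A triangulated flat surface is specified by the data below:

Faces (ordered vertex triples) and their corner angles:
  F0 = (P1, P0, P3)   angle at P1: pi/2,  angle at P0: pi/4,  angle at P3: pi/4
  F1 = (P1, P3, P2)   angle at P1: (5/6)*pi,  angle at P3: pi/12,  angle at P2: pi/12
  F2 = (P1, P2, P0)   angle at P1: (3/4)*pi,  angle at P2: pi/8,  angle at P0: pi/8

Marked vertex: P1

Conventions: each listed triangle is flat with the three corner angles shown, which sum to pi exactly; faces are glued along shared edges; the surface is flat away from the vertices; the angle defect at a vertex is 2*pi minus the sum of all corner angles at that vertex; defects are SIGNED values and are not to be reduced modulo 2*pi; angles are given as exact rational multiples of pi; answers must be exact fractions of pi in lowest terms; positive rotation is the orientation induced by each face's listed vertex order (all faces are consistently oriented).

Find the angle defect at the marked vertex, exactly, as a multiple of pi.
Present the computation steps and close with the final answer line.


Sum of corner angles at P1: (25/12)*pi
defect = 2*pi - (25/12)*pi

Answer: defect(P1) = -pi/12


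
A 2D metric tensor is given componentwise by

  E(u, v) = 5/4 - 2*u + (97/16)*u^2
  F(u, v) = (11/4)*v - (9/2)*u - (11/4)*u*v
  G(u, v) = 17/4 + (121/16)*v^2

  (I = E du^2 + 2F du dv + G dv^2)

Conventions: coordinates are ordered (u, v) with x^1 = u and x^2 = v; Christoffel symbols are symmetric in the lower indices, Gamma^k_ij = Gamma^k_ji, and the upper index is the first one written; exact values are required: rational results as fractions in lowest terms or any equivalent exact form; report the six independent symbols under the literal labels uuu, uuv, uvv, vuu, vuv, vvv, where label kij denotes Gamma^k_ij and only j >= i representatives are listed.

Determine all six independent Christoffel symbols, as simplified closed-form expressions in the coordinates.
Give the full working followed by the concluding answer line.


E = 5/4 - 2*u + (97/16)*u^2; F = (11/4)*v - (9/2)*u - (11/4)*u*v; G = 17/4 + (121/16)*v^2
Gamma^k_ij = (1/2) g^{kl} (d_i g_jl + d_j g_il - d_l g_ij), with g^inv = (1/(EG-F^2)) [[G, -F], [-F, E]]
first partials: E_u = -2 + (97/8)*u, E_v = 0, F_u = -9/2 - (11/4)*v, F_v = 11/4 - (11/4)*u, G_u = 0, G_v = (121/8)*v
D = EG - F^2 = 85/16 - (17/2)*u + (121/64)*v^2 + (99/4)*u*v + (353/64)*u^2 - (99/4)*u^2*v + (9801/256)*u^2*v^2
expanded: Gamma^u_uu = (G E_u - 2F F_u + F E_v)/(2D), Gamma^u_uv = (G E_v - F G_u)/(2D), Gamma^u_vv = (2G F_v - G G_u - F G_v)/(2D), Gamma^v_uu = (2E F_u - E E_v - F E_u)/(2D), Gamma^v_uv = (E G_u - F E_v)/(2D), Gamma^v_vv = (E G_v - 2F F_v + F G_u)/(2D); substitute and cancel common factors

Answer: Gamma_uuu = (9801*u*v^2 - 6336*u*v + 1412*u + 3168*v - 1088)/(9801*u^2*v^2 - 6336*u^2*v + 1412*u^2 + 6336*u*v - 2176*u + 484*v^2 + 1360), Gamma_uuv = 0, Gamma_uvv = (8712*u*v - 2992*u + 2992)/(9801*u^2*v^2 - 6336*u^2*v + 1412*u^2 + 6336*u*v - 2176*u + 484*v^2 + 1360), Gamma_vuu = (-3564*u*v + 1152*u - 176*v - 1440)/(9801*u^2*v^2 - 6336*u^2*v + 1412*u^2 + 6336*u*v - 2176*u + 484*v^2 + 1360), Gamma_vuv = 0, Gamma_vvv = (9801*u^2*v - 3168*u^2 + 3168*u + 484*v)/(9801*u^2*v^2 - 6336*u^2*v + 1412*u^2 + 6336*u*v - 2176*u + 484*v^2 + 1360)


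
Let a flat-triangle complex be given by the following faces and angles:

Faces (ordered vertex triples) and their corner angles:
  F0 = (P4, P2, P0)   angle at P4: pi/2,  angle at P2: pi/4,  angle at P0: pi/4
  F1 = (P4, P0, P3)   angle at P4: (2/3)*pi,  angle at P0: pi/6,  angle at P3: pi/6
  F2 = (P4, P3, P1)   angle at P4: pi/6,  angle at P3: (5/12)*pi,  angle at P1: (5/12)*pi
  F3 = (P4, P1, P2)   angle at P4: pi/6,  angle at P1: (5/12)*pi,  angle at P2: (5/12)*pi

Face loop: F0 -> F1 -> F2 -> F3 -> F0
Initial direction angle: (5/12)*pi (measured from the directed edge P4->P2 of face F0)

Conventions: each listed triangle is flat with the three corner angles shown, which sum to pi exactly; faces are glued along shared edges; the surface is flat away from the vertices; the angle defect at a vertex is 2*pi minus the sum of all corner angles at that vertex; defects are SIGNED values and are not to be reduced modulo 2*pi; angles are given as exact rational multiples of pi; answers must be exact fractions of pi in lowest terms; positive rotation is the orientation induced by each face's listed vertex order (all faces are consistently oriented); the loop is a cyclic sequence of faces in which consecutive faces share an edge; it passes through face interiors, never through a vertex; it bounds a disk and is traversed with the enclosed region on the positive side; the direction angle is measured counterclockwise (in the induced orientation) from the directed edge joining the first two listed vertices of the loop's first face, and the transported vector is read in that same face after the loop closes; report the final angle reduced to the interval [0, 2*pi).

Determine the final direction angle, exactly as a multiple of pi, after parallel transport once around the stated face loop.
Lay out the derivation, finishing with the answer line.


enclosed vertex P4: corner angles sum to (3/2)*pi, defect = 2*pi - (3/2)*pi = pi/2
holonomy = initial angle + sum of enclosed defects (mod 2*pi), positive in the induced orientation
final angle = (5/12)*pi + pi/2 = (11/12)*pi (mod 2*pi)

Answer: final direction angle = (11/12)*pi


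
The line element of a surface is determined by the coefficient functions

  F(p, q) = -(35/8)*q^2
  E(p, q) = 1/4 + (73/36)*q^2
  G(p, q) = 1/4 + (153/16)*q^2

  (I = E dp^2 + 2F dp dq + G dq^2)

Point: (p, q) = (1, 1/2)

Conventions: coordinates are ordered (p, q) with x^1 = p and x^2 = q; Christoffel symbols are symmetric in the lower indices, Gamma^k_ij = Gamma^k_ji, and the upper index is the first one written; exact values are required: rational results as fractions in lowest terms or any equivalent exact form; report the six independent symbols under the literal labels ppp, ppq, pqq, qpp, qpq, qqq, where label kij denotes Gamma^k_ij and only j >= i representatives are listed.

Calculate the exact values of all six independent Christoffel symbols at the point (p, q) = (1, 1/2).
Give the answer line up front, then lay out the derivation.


Answer: Gamma_ppp = -2555/1849, Gamma_ppq = 12337/3698, Gamma_pqq = -58275/7396, Gamma_qpp = -15914/16641, Gamma_qpq = 2555/1849, Gamma_qqq = -5373/3698

E = 109/144, F = -35/32, G = 169/64 at the point
E_p = 0, E_q = 73/36, F_p = 0, F_q = -35/8, G_p = 0, G_q = 153/16
EG - F^2 = 1849/2304;  g^inv = (2304/1849) * [[169/64, 35/32], [35/32, 109/144]]
first-kind symbols [ij,l] = (1/2)(d_i g_jl + d_j g_il - d_l g_ij): [pp,p] = E_p/2 = 0, [pp,q] = F_p - E_q/2 = -73/72, [pq,p] = E_q/2 = 73/72, [pq,q] = G_p/2 = 0, [qq,p] = F_q - G_p/2 = -35/8, [qq,q] = G_q/2 = 153/32
Gamma^p_ij = (G*[ij,p] - F*[ij,q])/(EG - F^2), Gamma^q_ij = (E*[ij,q] - F*[ij,p])/(EG - F^2)
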